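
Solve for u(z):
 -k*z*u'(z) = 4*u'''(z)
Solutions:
 u(z) = C1 + Integral(C2*airyai(2^(1/3)*z*(-k)^(1/3)/2) + C3*airybi(2^(1/3)*z*(-k)^(1/3)/2), z)


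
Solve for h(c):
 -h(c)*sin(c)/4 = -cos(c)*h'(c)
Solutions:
 h(c) = C1/cos(c)^(1/4)


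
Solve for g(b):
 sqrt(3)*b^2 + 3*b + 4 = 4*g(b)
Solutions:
 g(b) = sqrt(3)*b^2/4 + 3*b/4 + 1


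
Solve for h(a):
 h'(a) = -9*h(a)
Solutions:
 h(a) = C1*exp(-9*a)


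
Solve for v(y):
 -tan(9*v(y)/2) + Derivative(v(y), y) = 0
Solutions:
 v(y) = -2*asin(C1*exp(9*y/2))/9 + 2*pi/9
 v(y) = 2*asin(C1*exp(9*y/2))/9


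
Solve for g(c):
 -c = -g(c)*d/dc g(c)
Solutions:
 g(c) = -sqrt(C1 + c^2)
 g(c) = sqrt(C1 + c^2)


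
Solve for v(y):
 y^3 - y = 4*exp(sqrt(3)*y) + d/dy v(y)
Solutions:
 v(y) = C1 + y^4/4 - y^2/2 - 4*sqrt(3)*exp(sqrt(3)*y)/3


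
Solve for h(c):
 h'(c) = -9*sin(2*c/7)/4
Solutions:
 h(c) = C1 + 63*cos(2*c/7)/8


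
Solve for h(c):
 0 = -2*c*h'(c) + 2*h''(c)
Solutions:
 h(c) = C1 + C2*erfi(sqrt(2)*c/2)


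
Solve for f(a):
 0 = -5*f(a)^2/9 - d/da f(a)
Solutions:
 f(a) = 9/(C1 + 5*a)


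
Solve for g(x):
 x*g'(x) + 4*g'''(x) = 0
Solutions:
 g(x) = C1 + Integral(C2*airyai(-2^(1/3)*x/2) + C3*airybi(-2^(1/3)*x/2), x)


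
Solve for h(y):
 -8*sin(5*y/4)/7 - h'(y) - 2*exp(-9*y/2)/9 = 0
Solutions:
 h(y) = C1 + 32*cos(5*y/4)/35 + 4*exp(-9*y/2)/81


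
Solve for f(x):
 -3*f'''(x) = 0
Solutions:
 f(x) = C1 + C2*x + C3*x^2


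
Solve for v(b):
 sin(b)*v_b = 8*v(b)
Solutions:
 v(b) = C1*(cos(b)^4 - 4*cos(b)^3 + 6*cos(b)^2 - 4*cos(b) + 1)/(cos(b)^4 + 4*cos(b)^3 + 6*cos(b)^2 + 4*cos(b) + 1)


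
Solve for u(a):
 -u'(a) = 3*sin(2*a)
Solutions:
 u(a) = C1 + 3*cos(2*a)/2


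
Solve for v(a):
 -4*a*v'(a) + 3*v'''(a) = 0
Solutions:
 v(a) = C1 + Integral(C2*airyai(6^(2/3)*a/3) + C3*airybi(6^(2/3)*a/3), a)


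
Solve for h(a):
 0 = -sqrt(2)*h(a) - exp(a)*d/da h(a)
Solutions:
 h(a) = C1*exp(sqrt(2)*exp(-a))


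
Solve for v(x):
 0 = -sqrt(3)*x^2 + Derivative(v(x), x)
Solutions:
 v(x) = C1 + sqrt(3)*x^3/3


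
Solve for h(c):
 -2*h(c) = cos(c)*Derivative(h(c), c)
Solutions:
 h(c) = C1*(sin(c) - 1)/(sin(c) + 1)


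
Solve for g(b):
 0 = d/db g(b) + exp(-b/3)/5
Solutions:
 g(b) = C1 + 3*exp(-b/3)/5


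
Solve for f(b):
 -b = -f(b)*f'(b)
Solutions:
 f(b) = -sqrt(C1 + b^2)
 f(b) = sqrt(C1 + b^2)


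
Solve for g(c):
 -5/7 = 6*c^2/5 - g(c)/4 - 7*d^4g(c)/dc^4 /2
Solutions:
 g(c) = 24*c^2/5 + (C1*sin(2^(1/4)*7^(3/4)*c/14) + C2*cos(2^(1/4)*7^(3/4)*c/14))*exp(-2^(1/4)*7^(3/4)*c/14) + (C3*sin(2^(1/4)*7^(3/4)*c/14) + C4*cos(2^(1/4)*7^(3/4)*c/14))*exp(2^(1/4)*7^(3/4)*c/14) + 20/7


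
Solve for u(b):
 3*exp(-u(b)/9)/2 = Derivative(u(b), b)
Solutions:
 u(b) = 9*log(C1 + b/6)


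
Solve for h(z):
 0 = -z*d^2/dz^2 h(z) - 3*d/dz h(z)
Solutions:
 h(z) = C1 + C2/z^2


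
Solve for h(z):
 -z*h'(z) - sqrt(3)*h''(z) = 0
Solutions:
 h(z) = C1 + C2*erf(sqrt(2)*3^(3/4)*z/6)


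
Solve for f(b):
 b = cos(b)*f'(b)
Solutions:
 f(b) = C1 + Integral(b/cos(b), b)


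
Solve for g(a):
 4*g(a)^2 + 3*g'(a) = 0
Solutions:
 g(a) = 3/(C1 + 4*a)


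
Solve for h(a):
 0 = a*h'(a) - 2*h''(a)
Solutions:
 h(a) = C1 + C2*erfi(a/2)


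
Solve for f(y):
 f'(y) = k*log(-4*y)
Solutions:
 f(y) = C1 + k*y*log(-y) + k*y*(-1 + 2*log(2))


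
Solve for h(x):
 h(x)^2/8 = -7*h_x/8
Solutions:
 h(x) = 7/(C1 + x)


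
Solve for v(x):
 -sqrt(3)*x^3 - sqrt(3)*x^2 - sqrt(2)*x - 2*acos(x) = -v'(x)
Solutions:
 v(x) = C1 + sqrt(3)*x^4/4 + sqrt(3)*x^3/3 + sqrt(2)*x^2/2 + 2*x*acos(x) - 2*sqrt(1 - x^2)


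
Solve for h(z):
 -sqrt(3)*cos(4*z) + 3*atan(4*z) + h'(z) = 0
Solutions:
 h(z) = C1 - 3*z*atan(4*z) + 3*log(16*z^2 + 1)/8 + sqrt(3)*sin(4*z)/4


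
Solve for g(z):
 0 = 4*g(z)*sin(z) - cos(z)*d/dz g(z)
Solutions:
 g(z) = C1/cos(z)^4


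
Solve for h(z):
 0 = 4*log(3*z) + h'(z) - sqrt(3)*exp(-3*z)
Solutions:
 h(z) = C1 - 4*z*log(z) + 4*z*(1 - log(3)) - sqrt(3)*exp(-3*z)/3


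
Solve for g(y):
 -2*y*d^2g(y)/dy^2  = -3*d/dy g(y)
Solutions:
 g(y) = C1 + C2*y^(5/2)


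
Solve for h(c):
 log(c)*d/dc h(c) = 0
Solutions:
 h(c) = C1


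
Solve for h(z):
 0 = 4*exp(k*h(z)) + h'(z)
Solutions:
 h(z) = Piecewise((log(1/(C1*k + 4*k*z))/k, Ne(k, 0)), (nan, True))
 h(z) = Piecewise((C1 - 4*z, Eq(k, 0)), (nan, True))


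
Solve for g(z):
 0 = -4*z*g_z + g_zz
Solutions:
 g(z) = C1 + C2*erfi(sqrt(2)*z)


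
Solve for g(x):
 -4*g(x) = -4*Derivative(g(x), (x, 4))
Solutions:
 g(x) = C1*exp(-x) + C2*exp(x) + C3*sin(x) + C4*cos(x)


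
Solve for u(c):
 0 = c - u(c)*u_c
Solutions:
 u(c) = -sqrt(C1 + c^2)
 u(c) = sqrt(C1 + c^2)


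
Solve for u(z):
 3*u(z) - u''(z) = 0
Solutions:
 u(z) = C1*exp(-sqrt(3)*z) + C2*exp(sqrt(3)*z)


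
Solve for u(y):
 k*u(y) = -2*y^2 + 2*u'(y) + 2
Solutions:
 u(y) = C1*exp(k*y/2) - 2*y^2/k + 2/k - 8*y/k^2 - 16/k^3


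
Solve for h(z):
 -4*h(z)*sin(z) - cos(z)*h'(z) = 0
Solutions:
 h(z) = C1*cos(z)^4


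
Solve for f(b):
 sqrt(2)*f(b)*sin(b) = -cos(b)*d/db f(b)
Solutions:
 f(b) = C1*cos(b)^(sqrt(2))


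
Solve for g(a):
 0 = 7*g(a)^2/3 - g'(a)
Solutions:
 g(a) = -3/(C1 + 7*a)


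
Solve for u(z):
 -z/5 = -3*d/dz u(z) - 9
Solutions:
 u(z) = C1 + z^2/30 - 3*z


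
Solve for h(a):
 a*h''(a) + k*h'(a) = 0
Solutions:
 h(a) = C1 + a^(1 - re(k))*(C2*sin(log(a)*Abs(im(k))) + C3*cos(log(a)*im(k)))


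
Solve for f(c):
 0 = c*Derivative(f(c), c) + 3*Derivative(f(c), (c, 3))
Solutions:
 f(c) = C1 + Integral(C2*airyai(-3^(2/3)*c/3) + C3*airybi(-3^(2/3)*c/3), c)


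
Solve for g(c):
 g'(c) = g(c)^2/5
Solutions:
 g(c) = -5/(C1 + c)


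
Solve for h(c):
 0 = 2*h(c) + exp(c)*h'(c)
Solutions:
 h(c) = C1*exp(2*exp(-c))


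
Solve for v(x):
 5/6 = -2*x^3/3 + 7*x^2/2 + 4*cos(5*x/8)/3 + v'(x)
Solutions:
 v(x) = C1 + x^4/6 - 7*x^3/6 + 5*x/6 - 32*sin(5*x/8)/15


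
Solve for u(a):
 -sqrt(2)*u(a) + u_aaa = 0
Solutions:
 u(a) = C3*exp(2^(1/6)*a) + (C1*sin(2^(1/6)*sqrt(3)*a/2) + C2*cos(2^(1/6)*sqrt(3)*a/2))*exp(-2^(1/6)*a/2)


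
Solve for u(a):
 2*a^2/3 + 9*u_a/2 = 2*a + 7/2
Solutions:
 u(a) = C1 - 4*a^3/81 + 2*a^2/9 + 7*a/9


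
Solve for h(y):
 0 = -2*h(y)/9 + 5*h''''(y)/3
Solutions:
 h(y) = C1*exp(-15^(3/4)*2^(1/4)*y/15) + C2*exp(15^(3/4)*2^(1/4)*y/15) + C3*sin(15^(3/4)*2^(1/4)*y/15) + C4*cos(15^(3/4)*2^(1/4)*y/15)


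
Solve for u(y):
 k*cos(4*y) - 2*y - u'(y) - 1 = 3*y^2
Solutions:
 u(y) = C1 + k*sin(4*y)/4 - y^3 - y^2 - y


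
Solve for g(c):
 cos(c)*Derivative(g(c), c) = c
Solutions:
 g(c) = C1 + Integral(c/cos(c), c)


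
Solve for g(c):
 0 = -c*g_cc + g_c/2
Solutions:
 g(c) = C1 + C2*c^(3/2)


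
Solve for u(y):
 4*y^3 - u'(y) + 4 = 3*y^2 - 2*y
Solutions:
 u(y) = C1 + y^4 - y^3 + y^2 + 4*y


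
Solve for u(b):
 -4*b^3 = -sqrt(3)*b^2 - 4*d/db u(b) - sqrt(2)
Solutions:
 u(b) = C1 + b^4/4 - sqrt(3)*b^3/12 - sqrt(2)*b/4


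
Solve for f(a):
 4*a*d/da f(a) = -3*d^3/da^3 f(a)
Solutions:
 f(a) = C1 + Integral(C2*airyai(-6^(2/3)*a/3) + C3*airybi(-6^(2/3)*a/3), a)


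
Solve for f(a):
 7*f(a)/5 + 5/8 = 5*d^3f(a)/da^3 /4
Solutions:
 f(a) = C3*exp(140^(1/3)*a/5) + (C1*sin(140^(1/3)*sqrt(3)*a/10) + C2*cos(140^(1/3)*sqrt(3)*a/10))*exp(-140^(1/3)*a/10) - 25/56


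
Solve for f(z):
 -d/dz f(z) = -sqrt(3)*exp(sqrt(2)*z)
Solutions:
 f(z) = C1 + sqrt(6)*exp(sqrt(2)*z)/2


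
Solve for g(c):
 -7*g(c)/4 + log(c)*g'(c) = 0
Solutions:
 g(c) = C1*exp(7*li(c)/4)


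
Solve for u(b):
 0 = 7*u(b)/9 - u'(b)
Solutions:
 u(b) = C1*exp(7*b/9)


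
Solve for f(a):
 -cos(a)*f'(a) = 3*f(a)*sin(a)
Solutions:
 f(a) = C1*cos(a)^3


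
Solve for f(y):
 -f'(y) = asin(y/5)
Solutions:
 f(y) = C1 - y*asin(y/5) - sqrt(25 - y^2)


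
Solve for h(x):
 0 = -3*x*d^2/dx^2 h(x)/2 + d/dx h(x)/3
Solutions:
 h(x) = C1 + C2*x^(11/9)


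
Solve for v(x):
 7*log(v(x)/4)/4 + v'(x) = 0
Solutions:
 -4*Integral(1/(-log(_y) + 2*log(2)), (_y, v(x)))/7 = C1 - x


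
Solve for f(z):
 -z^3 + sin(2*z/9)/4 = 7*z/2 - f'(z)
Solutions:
 f(z) = C1 + z^4/4 + 7*z^2/4 + 9*cos(2*z/9)/8


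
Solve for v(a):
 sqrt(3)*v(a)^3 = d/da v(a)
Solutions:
 v(a) = -sqrt(2)*sqrt(-1/(C1 + sqrt(3)*a))/2
 v(a) = sqrt(2)*sqrt(-1/(C1 + sqrt(3)*a))/2


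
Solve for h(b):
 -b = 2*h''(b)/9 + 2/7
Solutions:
 h(b) = C1 + C2*b - 3*b^3/4 - 9*b^2/14


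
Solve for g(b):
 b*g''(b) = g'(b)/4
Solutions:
 g(b) = C1 + C2*b^(5/4)


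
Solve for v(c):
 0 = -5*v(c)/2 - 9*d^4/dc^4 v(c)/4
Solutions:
 v(c) = (C1*sin(2^(3/4)*sqrt(3)*5^(1/4)*c/6) + C2*cos(2^(3/4)*sqrt(3)*5^(1/4)*c/6))*exp(-2^(3/4)*sqrt(3)*5^(1/4)*c/6) + (C3*sin(2^(3/4)*sqrt(3)*5^(1/4)*c/6) + C4*cos(2^(3/4)*sqrt(3)*5^(1/4)*c/6))*exp(2^(3/4)*sqrt(3)*5^(1/4)*c/6)


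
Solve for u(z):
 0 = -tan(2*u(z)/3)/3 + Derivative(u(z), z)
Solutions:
 u(z) = -3*asin(C1*exp(2*z/9))/2 + 3*pi/2
 u(z) = 3*asin(C1*exp(2*z/9))/2


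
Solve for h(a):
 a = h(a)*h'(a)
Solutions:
 h(a) = -sqrt(C1 + a^2)
 h(a) = sqrt(C1 + a^2)


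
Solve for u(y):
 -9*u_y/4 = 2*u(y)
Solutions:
 u(y) = C1*exp(-8*y/9)


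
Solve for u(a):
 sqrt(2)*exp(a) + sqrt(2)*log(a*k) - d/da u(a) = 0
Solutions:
 u(a) = C1 + sqrt(2)*a*log(a*k) - sqrt(2)*a + sqrt(2)*exp(a)


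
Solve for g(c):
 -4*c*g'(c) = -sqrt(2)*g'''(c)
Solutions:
 g(c) = C1 + Integral(C2*airyai(sqrt(2)*c) + C3*airybi(sqrt(2)*c), c)


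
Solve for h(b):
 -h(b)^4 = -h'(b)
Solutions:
 h(b) = (-1/(C1 + 3*b))^(1/3)
 h(b) = (-1/(C1 + b))^(1/3)*(-3^(2/3) - 3*3^(1/6)*I)/6
 h(b) = (-1/(C1 + b))^(1/3)*(-3^(2/3) + 3*3^(1/6)*I)/6


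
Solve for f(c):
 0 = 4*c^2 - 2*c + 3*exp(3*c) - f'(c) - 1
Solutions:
 f(c) = C1 + 4*c^3/3 - c^2 - c + exp(3*c)


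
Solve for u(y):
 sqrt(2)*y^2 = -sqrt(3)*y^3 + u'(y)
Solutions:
 u(y) = C1 + sqrt(3)*y^4/4 + sqrt(2)*y^3/3


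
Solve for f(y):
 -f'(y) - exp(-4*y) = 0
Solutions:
 f(y) = C1 + exp(-4*y)/4


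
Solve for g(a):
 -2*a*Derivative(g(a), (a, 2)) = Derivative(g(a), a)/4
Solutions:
 g(a) = C1 + C2*a^(7/8)


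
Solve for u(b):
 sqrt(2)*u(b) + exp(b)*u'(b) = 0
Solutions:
 u(b) = C1*exp(sqrt(2)*exp(-b))


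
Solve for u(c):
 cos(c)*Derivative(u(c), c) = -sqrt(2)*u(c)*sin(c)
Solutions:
 u(c) = C1*cos(c)^(sqrt(2))


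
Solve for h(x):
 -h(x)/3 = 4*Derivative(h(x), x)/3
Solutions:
 h(x) = C1*exp(-x/4)


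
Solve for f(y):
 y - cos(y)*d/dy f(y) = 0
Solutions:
 f(y) = C1 + Integral(y/cos(y), y)


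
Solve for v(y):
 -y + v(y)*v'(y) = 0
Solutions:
 v(y) = -sqrt(C1 + y^2)
 v(y) = sqrt(C1 + y^2)


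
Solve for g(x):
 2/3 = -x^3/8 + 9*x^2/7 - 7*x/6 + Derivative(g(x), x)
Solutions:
 g(x) = C1 + x^4/32 - 3*x^3/7 + 7*x^2/12 + 2*x/3


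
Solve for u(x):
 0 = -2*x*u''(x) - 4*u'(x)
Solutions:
 u(x) = C1 + C2/x


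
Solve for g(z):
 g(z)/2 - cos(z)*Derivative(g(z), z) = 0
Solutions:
 g(z) = C1*(sin(z) + 1)^(1/4)/(sin(z) - 1)^(1/4)


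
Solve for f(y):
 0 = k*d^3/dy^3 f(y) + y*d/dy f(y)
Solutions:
 f(y) = C1 + Integral(C2*airyai(y*(-1/k)^(1/3)) + C3*airybi(y*(-1/k)^(1/3)), y)


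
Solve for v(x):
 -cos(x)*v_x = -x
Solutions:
 v(x) = C1 + Integral(x/cos(x), x)


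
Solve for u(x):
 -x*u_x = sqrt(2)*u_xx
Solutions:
 u(x) = C1 + C2*erf(2^(1/4)*x/2)


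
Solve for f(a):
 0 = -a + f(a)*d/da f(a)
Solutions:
 f(a) = -sqrt(C1 + a^2)
 f(a) = sqrt(C1 + a^2)


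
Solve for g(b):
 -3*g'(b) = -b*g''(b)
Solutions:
 g(b) = C1 + C2*b^4


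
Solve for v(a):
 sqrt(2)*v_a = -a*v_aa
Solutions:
 v(a) = C1 + C2*a^(1 - sqrt(2))


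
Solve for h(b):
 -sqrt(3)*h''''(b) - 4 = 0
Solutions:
 h(b) = C1 + C2*b + C3*b^2 + C4*b^3 - sqrt(3)*b^4/18


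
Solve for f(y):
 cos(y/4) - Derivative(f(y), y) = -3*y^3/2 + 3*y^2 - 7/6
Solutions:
 f(y) = C1 + 3*y^4/8 - y^3 + 7*y/6 + 4*sin(y/4)


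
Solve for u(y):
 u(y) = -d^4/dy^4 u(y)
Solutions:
 u(y) = (C1*sin(sqrt(2)*y/2) + C2*cos(sqrt(2)*y/2))*exp(-sqrt(2)*y/2) + (C3*sin(sqrt(2)*y/2) + C4*cos(sqrt(2)*y/2))*exp(sqrt(2)*y/2)


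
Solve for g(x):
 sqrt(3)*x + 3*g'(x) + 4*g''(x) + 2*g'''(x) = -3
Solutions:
 g(x) = C1 - sqrt(3)*x^2/6 - x + 4*sqrt(3)*x/9 + (C2*sin(sqrt(2)*x/2) + C3*cos(sqrt(2)*x/2))*exp(-x)


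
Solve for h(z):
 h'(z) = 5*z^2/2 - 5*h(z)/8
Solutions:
 h(z) = C1*exp(-5*z/8) + 4*z^2 - 64*z/5 + 512/25


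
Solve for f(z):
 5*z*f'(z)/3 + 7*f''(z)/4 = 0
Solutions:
 f(z) = C1 + C2*erf(sqrt(210)*z/21)


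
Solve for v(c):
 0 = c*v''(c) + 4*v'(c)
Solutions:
 v(c) = C1 + C2/c^3


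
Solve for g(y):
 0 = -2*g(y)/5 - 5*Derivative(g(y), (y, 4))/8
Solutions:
 g(y) = (C1*sin(sqrt(10)*y/5) + C2*cos(sqrt(10)*y/5))*exp(-sqrt(10)*y/5) + (C3*sin(sqrt(10)*y/5) + C4*cos(sqrt(10)*y/5))*exp(sqrt(10)*y/5)


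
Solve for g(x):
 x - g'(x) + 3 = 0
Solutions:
 g(x) = C1 + x^2/2 + 3*x


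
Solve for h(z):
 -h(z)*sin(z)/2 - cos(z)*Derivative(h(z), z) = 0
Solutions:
 h(z) = C1*sqrt(cos(z))


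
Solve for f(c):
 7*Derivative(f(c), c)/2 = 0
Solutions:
 f(c) = C1


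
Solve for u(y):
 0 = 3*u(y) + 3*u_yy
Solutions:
 u(y) = C1*sin(y) + C2*cos(y)


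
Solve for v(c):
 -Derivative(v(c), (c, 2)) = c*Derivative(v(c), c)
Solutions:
 v(c) = C1 + C2*erf(sqrt(2)*c/2)


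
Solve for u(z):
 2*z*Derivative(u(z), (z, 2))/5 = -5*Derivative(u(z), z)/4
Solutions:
 u(z) = C1 + C2/z^(17/8)


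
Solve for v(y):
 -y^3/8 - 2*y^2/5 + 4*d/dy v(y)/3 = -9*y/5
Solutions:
 v(y) = C1 + 3*y^4/128 + y^3/10 - 27*y^2/40


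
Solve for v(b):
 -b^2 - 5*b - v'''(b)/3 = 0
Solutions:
 v(b) = C1 + C2*b + C3*b^2 - b^5/20 - 5*b^4/8


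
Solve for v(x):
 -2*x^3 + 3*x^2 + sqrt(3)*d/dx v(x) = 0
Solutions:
 v(x) = C1 + sqrt(3)*x^4/6 - sqrt(3)*x^3/3


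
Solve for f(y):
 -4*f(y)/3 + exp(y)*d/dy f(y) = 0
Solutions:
 f(y) = C1*exp(-4*exp(-y)/3)


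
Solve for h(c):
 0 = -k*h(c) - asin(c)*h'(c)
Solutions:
 h(c) = C1*exp(-k*Integral(1/asin(c), c))


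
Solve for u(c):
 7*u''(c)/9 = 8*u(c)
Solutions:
 u(c) = C1*exp(-6*sqrt(14)*c/7) + C2*exp(6*sqrt(14)*c/7)


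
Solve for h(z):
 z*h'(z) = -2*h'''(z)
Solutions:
 h(z) = C1 + Integral(C2*airyai(-2^(2/3)*z/2) + C3*airybi(-2^(2/3)*z/2), z)


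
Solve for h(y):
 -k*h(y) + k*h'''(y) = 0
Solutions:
 h(y) = C3*exp(y) + (C1*sin(sqrt(3)*y/2) + C2*cos(sqrt(3)*y/2))*exp(-y/2)


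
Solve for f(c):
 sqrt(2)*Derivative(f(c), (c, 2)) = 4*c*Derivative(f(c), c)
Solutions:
 f(c) = C1 + C2*erfi(2^(1/4)*c)


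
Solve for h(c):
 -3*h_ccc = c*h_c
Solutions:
 h(c) = C1 + Integral(C2*airyai(-3^(2/3)*c/3) + C3*airybi(-3^(2/3)*c/3), c)


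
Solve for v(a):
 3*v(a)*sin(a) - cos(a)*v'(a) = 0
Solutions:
 v(a) = C1/cos(a)^3


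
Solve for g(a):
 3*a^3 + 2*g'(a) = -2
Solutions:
 g(a) = C1 - 3*a^4/8 - a


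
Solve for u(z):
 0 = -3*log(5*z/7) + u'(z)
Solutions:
 u(z) = C1 + 3*z*log(z) - 3*z + z*log(125/343)


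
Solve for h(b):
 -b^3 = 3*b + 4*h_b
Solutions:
 h(b) = C1 - b^4/16 - 3*b^2/8


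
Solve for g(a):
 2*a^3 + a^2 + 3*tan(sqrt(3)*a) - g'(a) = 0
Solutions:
 g(a) = C1 + a^4/2 + a^3/3 - sqrt(3)*log(cos(sqrt(3)*a))


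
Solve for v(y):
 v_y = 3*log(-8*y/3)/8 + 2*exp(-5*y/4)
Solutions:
 v(y) = C1 + 3*y*log(-y)/8 + 3*y*(-log(3) - 1 + 3*log(2))/8 - 8*exp(-5*y/4)/5


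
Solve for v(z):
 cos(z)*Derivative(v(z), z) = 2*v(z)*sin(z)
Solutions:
 v(z) = C1/cos(z)^2


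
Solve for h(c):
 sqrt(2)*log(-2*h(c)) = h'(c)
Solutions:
 -sqrt(2)*Integral(1/(log(-_y) + log(2)), (_y, h(c)))/2 = C1 - c


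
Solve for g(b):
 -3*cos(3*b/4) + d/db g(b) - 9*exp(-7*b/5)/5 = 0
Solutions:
 g(b) = C1 + 4*sin(3*b/4) - 9*exp(-7*b/5)/7


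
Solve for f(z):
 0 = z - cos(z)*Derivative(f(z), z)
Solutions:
 f(z) = C1 + Integral(z/cos(z), z)


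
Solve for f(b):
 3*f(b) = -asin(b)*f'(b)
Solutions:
 f(b) = C1*exp(-3*Integral(1/asin(b), b))


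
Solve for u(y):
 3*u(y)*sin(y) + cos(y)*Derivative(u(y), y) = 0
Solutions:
 u(y) = C1*cos(y)^3


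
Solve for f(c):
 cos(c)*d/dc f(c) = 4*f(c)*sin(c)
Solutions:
 f(c) = C1/cos(c)^4


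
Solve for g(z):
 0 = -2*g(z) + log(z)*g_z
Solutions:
 g(z) = C1*exp(2*li(z))


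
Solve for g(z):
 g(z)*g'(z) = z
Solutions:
 g(z) = -sqrt(C1 + z^2)
 g(z) = sqrt(C1 + z^2)


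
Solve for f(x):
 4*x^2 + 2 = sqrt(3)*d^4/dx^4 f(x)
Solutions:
 f(x) = C1 + C2*x + C3*x^2 + C4*x^3 + sqrt(3)*x^6/270 + sqrt(3)*x^4/36


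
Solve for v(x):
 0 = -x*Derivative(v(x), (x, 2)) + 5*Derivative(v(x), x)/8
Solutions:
 v(x) = C1 + C2*x^(13/8)


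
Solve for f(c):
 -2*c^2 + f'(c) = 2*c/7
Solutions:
 f(c) = C1 + 2*c^3/3 + c^2/7


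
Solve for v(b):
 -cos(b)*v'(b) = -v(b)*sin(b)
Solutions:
 v(b) = C1/cos(b)


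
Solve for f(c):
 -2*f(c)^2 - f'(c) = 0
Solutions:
 f(c) = 1/(C1 + 2*c)


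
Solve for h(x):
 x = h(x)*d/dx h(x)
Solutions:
 h(x) = -sqrt(C1 + x^2)
 h(x) = sqrt(C1 + x^2)


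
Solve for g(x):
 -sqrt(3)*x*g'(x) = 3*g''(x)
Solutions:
 g(x) = C1 + C2*erf(sqrt(2)*3^(3/4)*x/6)


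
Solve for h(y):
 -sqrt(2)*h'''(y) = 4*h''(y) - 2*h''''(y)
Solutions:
 h(y) = C1 + C2*y + C3*exp(y*(sqrt(2) + sqrt(34))/4) + C4*exp(y*(-sqrt(34) + sqrt(2))/4)


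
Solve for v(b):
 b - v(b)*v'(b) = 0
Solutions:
 v(b) = -sqrt(C1 + b^2)
 v(b) = sqrt(C1 + b^2)


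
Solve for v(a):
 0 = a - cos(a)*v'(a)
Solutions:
 v(a) = C1 + Integral(a/cos(a), a)


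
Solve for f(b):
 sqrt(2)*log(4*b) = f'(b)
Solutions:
 f(b) = C1 + sqrt(2)*b*log(b) - sqrt(2)*b + 2*sqrt(2)*b*log(2)


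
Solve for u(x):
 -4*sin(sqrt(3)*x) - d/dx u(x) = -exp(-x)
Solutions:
 u(x) = C1 + 4*sqrt(3)*cos(sqrt(3)*x)/3 - exp(-x)


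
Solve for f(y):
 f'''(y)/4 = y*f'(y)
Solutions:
 f(y) = C1 + Integral(C2*airyai(2^(2/3)*y) + C3*airybi(2^(2/3)*y), y)


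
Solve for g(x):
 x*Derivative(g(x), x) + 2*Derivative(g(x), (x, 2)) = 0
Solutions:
 g(x) = C1 + C2*erf(x/2)


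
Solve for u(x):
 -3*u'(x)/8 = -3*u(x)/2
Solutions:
 u(x) = C1*exp(4*x)


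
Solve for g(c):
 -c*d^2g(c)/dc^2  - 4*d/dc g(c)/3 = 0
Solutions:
 g(c) = C1 + C2/c^(1/3)


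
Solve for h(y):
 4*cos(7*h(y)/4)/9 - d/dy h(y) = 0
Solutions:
 -4*y/9 - 2*log(sin(7*h(y)/4) - 1)/7 + 2*log(sin(7*h(y)/4) + 1)/7 = C1


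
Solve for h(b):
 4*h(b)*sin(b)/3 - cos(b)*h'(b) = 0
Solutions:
 h(b) = C1/cos(b)^(4/3)


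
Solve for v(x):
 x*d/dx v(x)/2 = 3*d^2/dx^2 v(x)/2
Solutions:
 v(x) = C1 + C2*erfi(sqrt(6)*x/6)


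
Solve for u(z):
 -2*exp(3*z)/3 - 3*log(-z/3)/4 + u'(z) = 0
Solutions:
 u(z) = C1 + 3*z*log(-z)/4 + 3*z*(-log(3) - 1)/4 + 2*exp(3*z)/9


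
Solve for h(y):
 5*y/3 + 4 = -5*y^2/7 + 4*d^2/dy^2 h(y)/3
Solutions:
 h(y) = C1 + C2*y + 5*y^4/112 + 5*y^3/24 + 3*y^2/2


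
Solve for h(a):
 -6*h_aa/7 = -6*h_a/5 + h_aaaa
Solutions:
 h(a) = C1 + C2*exp(-a*(-10*245^(1/3)/(147 + sqrt(23009))^(1/3) + 175^(1/3)*(147 + sqrt(23009))^(1/3))/70)*sin(sqrt(3)*a*(10*245^(1/3)/(147 + sqrt(23009))^(1/3) + 175^(1/3)*(147 + sqrt(23009))^(1/3))/70) + C3*exp(-a*(-10*245^(1/3)/(147 + sqrt(23009))^(1/3) + 175^(1/3)*(147 + sqrt(23009))^(1/3))/70)*cos(sqrt(3)*a*(10*245^(1/3)/(147 + sqrt(23009))^(1/3) + 175^(1/3)*(147 + sqrt(23009))^(1/3))/70) + C4*exp(a*(-10*245^(1/3)/(147 + sqrt(23009))^(1/3) + 175^(1/3)*(147 + sqrt(23009))^(1/3))/35)


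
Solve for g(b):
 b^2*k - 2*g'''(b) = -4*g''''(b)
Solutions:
 g(b) = C1 + C2*b + C3*b^2 + C4*exp(b/2) + b^5*k/120 + b^4*k/12 + 2*b^3*k/3


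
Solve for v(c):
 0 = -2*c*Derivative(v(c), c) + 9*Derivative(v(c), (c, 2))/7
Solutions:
 v(c) = C1 + C2*erfi(sqrt(7)*c/3)


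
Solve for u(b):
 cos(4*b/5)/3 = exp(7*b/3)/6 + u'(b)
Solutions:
 u(b) = C1 - exp(7*b/3)/14 + 5*sin(4*b/5)/12


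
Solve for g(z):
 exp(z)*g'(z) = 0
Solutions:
 g(z) = C1


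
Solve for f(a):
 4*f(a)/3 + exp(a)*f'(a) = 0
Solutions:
 f(a) = C1*exp(4*exp(-a)/3)


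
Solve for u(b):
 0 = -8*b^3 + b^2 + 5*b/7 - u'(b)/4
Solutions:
 u(b) = C1 - 8*b^4 + 4*b^3/3 + 10*b^2/7


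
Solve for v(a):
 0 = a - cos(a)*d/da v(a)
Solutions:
 v(a) = C1 + Integral(a/cos(a), a)


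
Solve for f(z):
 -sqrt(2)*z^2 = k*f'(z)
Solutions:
 f(z) = C1 - sqrt(2)*z^3/(3*k)


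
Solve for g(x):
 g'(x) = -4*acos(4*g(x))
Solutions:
 Integral(1/acos(4*_y), (_y, g(x))) = C1 - 4*x


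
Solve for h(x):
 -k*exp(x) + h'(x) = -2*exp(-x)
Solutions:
 h(x) = C1 + k*exp(x) + 2*exp(-x)


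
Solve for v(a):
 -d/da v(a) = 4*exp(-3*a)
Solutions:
 v(a) = C1 + 4*exp(-3*a)/3


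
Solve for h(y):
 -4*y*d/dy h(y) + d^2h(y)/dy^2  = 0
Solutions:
 h(y) = C1 + C2*erfi(sqrt(2)*y)


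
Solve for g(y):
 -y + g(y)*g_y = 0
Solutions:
 g(y) = -sqrt(C1 + y^2)
 g(y) = sqrt(C1 + y^2)


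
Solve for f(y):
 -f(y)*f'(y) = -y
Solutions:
 f(y) = -sqrt(C1 + y^2)
 f(y) = sqrt(C1 + y^2)


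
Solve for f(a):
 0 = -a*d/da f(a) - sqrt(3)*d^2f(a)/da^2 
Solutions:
 f(a) = C1 + C2*erf(sqrt(2)*3^(3/4)*a/6)


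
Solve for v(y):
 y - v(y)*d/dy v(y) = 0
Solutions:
 v(y) = -sqrt(C1 + y^2)
 v(y) = sqrt(C1 + y^2)


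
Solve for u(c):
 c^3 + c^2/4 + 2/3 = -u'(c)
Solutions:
 u(c) = C1 - c^4/4 - c^3/12 - 2*c/3


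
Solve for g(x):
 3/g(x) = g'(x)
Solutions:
 g(x) = -sqrt(C1 + 6*x)
 g(x) = sqrt(C1 + 6*x)


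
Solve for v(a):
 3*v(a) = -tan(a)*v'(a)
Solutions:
 v(a) = C1/sin(a)^3


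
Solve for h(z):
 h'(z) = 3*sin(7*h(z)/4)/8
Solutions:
 -3*z/8 + 2*log(cos(7*h(z)/4) - 1)/7 - 2*log(cos(7*h(z)/4) + 1)/7 = C1


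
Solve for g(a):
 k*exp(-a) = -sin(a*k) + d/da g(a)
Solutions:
 g(a) = C1 - k*exp(-a) - cos(a*k)/k


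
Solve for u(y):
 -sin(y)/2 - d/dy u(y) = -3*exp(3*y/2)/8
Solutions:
 u(y) = C1 + exp(3*y/2)/4 + cos(y)/2


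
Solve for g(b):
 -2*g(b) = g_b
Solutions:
 g(b) = C1*exp(-2*b)


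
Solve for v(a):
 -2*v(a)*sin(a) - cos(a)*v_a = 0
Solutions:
 v(a) = C1*cos(a)^2


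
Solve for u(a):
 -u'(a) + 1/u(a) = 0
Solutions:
 u(a) = -sqrt(C1 + 2*a)
 u(a) = sqrt(C1 + 2*a)


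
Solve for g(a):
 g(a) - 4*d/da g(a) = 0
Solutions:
 g(a) = C1*exp(a/4)


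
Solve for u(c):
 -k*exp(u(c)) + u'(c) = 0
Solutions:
 u(c) = log(-1/(C1 + c*k))


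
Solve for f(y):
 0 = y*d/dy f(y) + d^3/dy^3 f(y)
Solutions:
 f(y) = C1 + Integral(C2*airyai(-y) + C3*airybi(-y), y)


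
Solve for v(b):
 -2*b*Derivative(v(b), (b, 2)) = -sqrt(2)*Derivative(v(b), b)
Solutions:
 v(b) = C1 + C2*b^(sqrt(2)/2 + 1)


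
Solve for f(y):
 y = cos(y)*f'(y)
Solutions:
 f(y) = C1 + Integral(y/cos(y), y)


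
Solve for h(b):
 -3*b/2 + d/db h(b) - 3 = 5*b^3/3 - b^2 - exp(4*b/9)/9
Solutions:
 h(b) = C1 + 5*b^4/12 - b^3/3 + 3*b^2/4 + 3*b - exp(4*b/9)/4


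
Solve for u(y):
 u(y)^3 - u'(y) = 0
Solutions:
 u(y) = -sqrt(2)*sqrt(-1/(C1 + y))/2
 u(y) = sqrt(2)*sqrt(-1/(C1 + y))/2


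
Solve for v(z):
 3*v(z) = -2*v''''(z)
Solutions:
 v(z) = (C1*sin(6^(1/4)*z/2) + C2*cos(6^(1/4)*z/2))*exp(-6^(1/4)*z/2) + (C3*sin(6^(1/4)*z/2) + C4*cos(6^(1/4)*z/2))*exp(6^(1/4)*z/2)


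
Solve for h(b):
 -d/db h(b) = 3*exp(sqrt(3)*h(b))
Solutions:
 h(b) = sqrt(3)*(2*log(1/(C1 + 3*b)) - log(3))/6


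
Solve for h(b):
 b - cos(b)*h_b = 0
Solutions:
 h(b) = C1 + Integral(b/cos(b), b)


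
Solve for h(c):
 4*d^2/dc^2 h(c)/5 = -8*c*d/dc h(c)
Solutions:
 h(c) = C1 + C2*erf(sqrt(5)*c)


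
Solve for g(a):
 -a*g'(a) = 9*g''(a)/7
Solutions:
 g(a) = C1 + C2*erf(sqrt(14)*a/6)


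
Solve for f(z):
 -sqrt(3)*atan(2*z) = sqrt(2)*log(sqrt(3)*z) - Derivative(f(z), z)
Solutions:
 f(z) = C1 + sqrt(2)*z*(log(z) - 1) + sqrt(2)*z*log(3)/2 + sqrt(3)*(z*atan(2*z) - log(4*z^2 + 1)/4)


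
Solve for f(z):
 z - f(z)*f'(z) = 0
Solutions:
 f(z) = -sqrt(C1 + z^2)
 f(z) = sqrt(C1 + z^2)


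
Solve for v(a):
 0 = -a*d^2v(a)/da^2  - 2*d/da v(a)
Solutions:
 v(a) = C1 + C2/a


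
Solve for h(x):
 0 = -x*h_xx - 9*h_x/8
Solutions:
 h(x) = C1 + C2/x^(1/8)


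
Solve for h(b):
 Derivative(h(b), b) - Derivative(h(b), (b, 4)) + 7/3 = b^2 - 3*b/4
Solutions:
 h(b) = C1 + C4*exp(b) + b^3/3 - 3*b^2/8 - 7*b/3 + (C2*sin(sqrt(3)*b/2) + C3*cos(sqrt(3)*b/2))*exp(-b/2)


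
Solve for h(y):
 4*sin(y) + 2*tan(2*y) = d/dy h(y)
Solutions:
 h(y) = C1 - log(cos(2*y)) - 4*cos(y)


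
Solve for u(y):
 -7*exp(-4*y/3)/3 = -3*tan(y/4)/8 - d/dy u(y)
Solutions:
 u(y) = C1 - 3*log(tan(y/4)^2 + 1)/4 - 7*exp(-4*y/3)/4


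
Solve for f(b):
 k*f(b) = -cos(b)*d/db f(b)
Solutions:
 f(b) = C1*exp(k*(log(sin(b) - 1) - log(sin(b) + 1))/2)


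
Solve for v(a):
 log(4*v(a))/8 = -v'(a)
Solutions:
 8*Integral(1/(log(_y) + 2*log(2)), (_y, v(a))) = C1 - a


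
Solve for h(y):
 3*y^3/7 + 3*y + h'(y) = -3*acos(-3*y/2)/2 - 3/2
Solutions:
 h(y) = C1 - 3*y^4/28 - 3*y^2/2 - 3*y*acos(-3*y/2)/2 - 3*y/2 - sqrt(4 - 9*y^2)/2


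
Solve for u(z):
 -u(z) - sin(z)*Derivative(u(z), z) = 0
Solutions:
 u(z) = C1*sqrt(cos(z) + 1)/sqrt(cos(z) - 1)


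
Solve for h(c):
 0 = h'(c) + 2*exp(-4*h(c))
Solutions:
 h(c) = log(-I*(C1 - 8*c)^(1/4))
 h(c) = log(I*(C1 - 8*c)^(1/4))
 h(c) = log(-(C1 - 8*c)^(1/4))
 h(c) = log(C1 - 8*c)/4


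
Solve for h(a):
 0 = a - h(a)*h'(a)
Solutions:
 h(a) = -sqrt(C1 + a^2)
 h(a) = sqrt(C1 + a^2)


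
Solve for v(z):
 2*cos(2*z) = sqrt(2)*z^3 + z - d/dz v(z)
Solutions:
 v(z) = C1 + sqrt(2)*z^4/4 + z^2/2 - sin(2*z)


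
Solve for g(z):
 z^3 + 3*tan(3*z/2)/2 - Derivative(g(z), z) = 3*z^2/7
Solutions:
 g(z) = C1 + z^4/4 - z^3/7 - log(cos(3*z/2))


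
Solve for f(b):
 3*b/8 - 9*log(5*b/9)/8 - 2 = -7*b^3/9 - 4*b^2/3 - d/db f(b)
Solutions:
 f(b) = C1 - 7*b^4/36 - 4*b^3/9 - 3*b^2/16 + 9*b*log(b)/8 - 9*b*log(3)/4 + 7*b/8 + 9*b*log(5)/8


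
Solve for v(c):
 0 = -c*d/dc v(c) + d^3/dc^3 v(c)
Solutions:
 v(c) = C1 + Integral(C2*airyai(c) + C3*airybi(c), c)


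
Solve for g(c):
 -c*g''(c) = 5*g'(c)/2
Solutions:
 g(c) = C1 + C2/c^(3/2)


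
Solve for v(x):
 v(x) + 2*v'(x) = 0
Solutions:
 v(x) = C1*exp(-x/2)


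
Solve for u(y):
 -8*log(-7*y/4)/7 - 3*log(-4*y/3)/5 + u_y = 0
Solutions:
 u(y) = C1 + 61*y*log(-y)/35 + y*(-61 - 38*log(2) - 21*log(3) + 40*log(7))/35


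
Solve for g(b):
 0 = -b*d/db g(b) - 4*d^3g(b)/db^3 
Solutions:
 g(b) = C1 + Integral(C2*airyai(-2^(1/3)*b/2) + C3*airybi(-2^(1/3)*b/2), b)


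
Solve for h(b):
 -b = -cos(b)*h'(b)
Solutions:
 h(b) = C1 + Integral(b/cos(b), b)


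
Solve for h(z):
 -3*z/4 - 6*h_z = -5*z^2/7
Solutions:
 h(z) = C1 + 5*z^3/126 - z^2/16


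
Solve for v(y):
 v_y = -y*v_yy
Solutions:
 v(y) = C1 + C2*log(y)


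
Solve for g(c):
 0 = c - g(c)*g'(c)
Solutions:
 g(c) = -sqrt(C1 + c^2)
 g(c) = sqrt(C1 + c^2)


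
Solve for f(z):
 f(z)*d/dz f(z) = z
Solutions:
 f(z) = -sqrt(C1 + z^2)
 f(z) = sqrt(C1 + z^2)


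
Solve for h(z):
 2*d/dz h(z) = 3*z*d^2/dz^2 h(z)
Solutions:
 h(z) = C1 + C2*z^(5/3)


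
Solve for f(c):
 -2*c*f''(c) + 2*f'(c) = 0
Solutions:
 f(c) = C1 + C2*c^2


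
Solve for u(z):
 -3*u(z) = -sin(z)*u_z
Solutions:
 u(z) = C1*(cos(z) - 1)^(3/2)/(cos(z) + 1)^(3/2)


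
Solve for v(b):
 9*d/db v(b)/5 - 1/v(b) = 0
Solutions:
 v(b) = -sqrt(C1 + 10*b)/3
 v(b) = sqrt(C1 + 10*b)/3


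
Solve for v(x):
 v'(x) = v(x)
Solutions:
 v(x) = C1*exp(x)


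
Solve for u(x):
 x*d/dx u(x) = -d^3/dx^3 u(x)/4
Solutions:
 u(x) = C1 + Integral(C2*airyai(-2^(2/3)*x) + C3*airybi(-2^(2/3)*x), x)


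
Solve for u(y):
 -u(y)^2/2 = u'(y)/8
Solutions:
 u(y) = 1/(C1 + 4*y)


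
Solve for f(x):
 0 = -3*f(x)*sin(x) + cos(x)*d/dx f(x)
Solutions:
 f(x) = C1/cos(x)^3


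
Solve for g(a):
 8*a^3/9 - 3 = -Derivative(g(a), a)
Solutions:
 g(a) = C1 - 2*a^4/9 + 3*a


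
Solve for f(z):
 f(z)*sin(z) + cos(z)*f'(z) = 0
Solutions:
 f(z) = C1*cos(z)


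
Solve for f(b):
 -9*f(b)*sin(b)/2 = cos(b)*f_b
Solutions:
 f(b) = C1*cos(b)^(9/2)


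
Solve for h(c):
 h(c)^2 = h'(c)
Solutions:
 h(c) = -1/(C1 + c)


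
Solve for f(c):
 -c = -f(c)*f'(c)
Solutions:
 f(c) = -sqrt(C1 + c^2)
 f(c) = sqrt(C1 + c^2)


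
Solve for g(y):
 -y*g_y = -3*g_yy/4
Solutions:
 g(y) = C1 + C2*erfi(sqrt(6)*y/3)


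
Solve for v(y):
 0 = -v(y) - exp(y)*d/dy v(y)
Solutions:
 v(y) = C1*exp(exp(-y))


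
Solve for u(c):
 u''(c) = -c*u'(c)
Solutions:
 u(c) = C1 + C2*erf(sqrt(2)*c/2)


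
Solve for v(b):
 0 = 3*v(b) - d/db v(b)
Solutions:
 v(b) = C1*exp(3*b)


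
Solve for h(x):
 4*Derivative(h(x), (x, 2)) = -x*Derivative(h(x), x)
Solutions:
 h(x) = C1 + C2*erf(sqrt(2)*x/4)


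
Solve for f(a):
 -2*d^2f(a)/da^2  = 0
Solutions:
 f(a) = C1 + C2*a


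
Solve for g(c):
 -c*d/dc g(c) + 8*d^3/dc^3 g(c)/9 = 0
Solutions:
 g(c) = C1 + Integral(C2*airyai(3^(2/3)*c/2) + C3*airybi(3^(2/3)*c/2), c)


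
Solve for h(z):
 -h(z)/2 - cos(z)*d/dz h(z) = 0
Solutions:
 h(z) = C1*(sin(z) - 1)^(1/4)/(sin(z) + 1)^(1/4)


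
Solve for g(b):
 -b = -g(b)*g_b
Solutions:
 g(b) = -sqrt(C1 + b^2)
 g(b) = sqrt(C1 + b^2)


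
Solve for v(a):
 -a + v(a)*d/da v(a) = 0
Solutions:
 v(a) = -sqrt(C1 + a^2)
 v(a) = sqrt(C1 + a^2)


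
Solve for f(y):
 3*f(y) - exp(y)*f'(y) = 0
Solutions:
 f(y) = C1*exp(-3*exp(-y))


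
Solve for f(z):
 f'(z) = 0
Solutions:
 f(z) = C1


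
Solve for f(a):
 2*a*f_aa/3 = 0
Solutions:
 f(a) = C1 + C2*a


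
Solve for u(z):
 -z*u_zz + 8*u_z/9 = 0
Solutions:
 u(z) = C1 + C2*z^(17/9)


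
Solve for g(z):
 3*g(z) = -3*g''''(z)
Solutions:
 g(z) = (C1*sin(sqrt(2)*z/2) + C2*cos(sqrt(2)*z/2))*exp(-sqrt(2)*z/2) + (C3*sin(sqrt(2)*z/2) + C4*cos(sqrt(2)*z/2))*exp(sqrt(2)*z/2)


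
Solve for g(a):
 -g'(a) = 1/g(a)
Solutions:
 g(a) = -sqrt(C1 - 2*a)
 g(a) = sqrt(C1 - 2*a)


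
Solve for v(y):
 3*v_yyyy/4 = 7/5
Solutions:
 v(y) = C1 + C2*y + C3*y^2 + C4*y^3 + 7*y^4/90


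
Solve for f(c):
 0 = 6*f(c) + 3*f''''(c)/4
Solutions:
 f(c) = (C1*sin(2^(1/4)*c) + C2*cos(2^(1/4)*c))*exp(-2^(1/4)*c) + (C3*sin(2^(1/4)*c) + C4*cos(2^(1/4)*c))*exp(2^(1/4)*c)


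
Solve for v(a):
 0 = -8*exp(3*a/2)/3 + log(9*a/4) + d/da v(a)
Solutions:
 v(a) = C1 - a*log(a) + a*(-2*log(3) + 1 + 2*log(2)) + 16*exp(3*a/2)/9


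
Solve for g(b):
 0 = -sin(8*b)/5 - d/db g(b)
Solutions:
 g(b) = C1 + cos(8*b)/40


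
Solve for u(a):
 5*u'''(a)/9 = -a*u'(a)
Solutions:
 u(a) = C1 + Integral(C2*airyai(-15^(2/3)*a/5) + C3*airybi(-15^(2/3)*a/5), a)


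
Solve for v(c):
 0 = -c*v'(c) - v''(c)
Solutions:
 v(c) = C1 + C2*erf(sqrt(2)*c/2)


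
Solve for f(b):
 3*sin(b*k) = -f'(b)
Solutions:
 f(b) = C1 + 3*cos(b*k)/k


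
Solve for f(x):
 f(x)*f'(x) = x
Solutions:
 f(x) = -sqrt(C1 + x^2)
 f(x) = sqrt(C1 + x^2)


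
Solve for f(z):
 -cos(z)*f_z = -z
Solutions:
 f(z) = C1 + Integral(z/cos(z), z)


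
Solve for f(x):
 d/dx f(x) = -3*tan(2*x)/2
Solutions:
 f(x) = C1 + 3*log(cos(2*x))/4


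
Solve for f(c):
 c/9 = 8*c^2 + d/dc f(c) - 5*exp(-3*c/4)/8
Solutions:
 f(c) = C1 - 8*c^3/3 + c^2/18 - 5*exp(-3*c/4)/6


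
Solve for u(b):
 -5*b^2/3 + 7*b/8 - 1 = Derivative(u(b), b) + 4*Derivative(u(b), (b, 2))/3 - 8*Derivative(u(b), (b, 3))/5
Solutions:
 u(b) = C1 + C2*exp(b*(5 - sqrt(115))/12) + C3*exp(b*(5 + sqrt(115))/12) - 5*b^3/9 + 383*b^2/144 - 725*b/54


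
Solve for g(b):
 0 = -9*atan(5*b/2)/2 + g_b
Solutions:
 g(b) = C1 + 9*b*atan(5*b/2)/2 - 9*log(25*b^2 + 4)/10


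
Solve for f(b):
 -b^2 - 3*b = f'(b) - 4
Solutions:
 f(b) = C1 - b^3/3 - 3*b^2/2 + 4*b


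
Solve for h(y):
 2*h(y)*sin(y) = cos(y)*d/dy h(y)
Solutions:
 h(y) = C1/cos(y)^2


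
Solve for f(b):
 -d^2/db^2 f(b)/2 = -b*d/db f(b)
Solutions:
 f(b) = C1 + C2*erfi(b)


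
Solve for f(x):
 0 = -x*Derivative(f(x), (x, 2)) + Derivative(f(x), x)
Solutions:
 f(x) = C1 + C2*x^2


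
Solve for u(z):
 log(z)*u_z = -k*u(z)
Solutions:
 u(z) = C1*exp(-k*li(z))


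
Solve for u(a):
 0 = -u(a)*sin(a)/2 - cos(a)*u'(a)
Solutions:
 u(a) = C1*sqrt(cos(a))


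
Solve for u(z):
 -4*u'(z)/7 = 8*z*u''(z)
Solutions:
 u(z) = C1 + C2*z^(13/14)


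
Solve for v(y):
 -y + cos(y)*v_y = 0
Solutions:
 v(y) = C1 + Integral(y/cos(y), y)


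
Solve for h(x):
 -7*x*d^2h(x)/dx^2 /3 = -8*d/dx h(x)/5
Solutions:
 h(x) = C1 + C2*x^(59/35)


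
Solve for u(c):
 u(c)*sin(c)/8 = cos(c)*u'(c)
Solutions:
 u(c) = C1/cos(c)^(1/8)


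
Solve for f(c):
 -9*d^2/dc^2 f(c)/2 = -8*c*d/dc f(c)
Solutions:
 f(c) = C1 + C2*erfi(2*sqrt(2)*c/3)


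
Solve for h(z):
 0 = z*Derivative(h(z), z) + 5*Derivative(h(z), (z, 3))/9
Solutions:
 h(z) = C1 + Integral(C2*airyai(-15^(2/3)*z/5) + C3*airybi(-15^(2/3)*z/5), z)


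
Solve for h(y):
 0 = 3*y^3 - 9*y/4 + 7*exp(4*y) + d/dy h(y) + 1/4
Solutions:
 h(y) = C1 - 3*y^4/4 + 9*y^2/8 - y/4 - 7*exp(4*y)/4


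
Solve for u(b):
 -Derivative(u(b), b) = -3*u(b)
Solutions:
 u(b) = C1*exp(3*b)


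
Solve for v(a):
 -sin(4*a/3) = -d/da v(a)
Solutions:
 v(a) = C1 - 3*cos(4*a/3)/4


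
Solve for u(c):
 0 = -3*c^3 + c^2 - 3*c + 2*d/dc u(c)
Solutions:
 u(c) = C1 + 3*c^4/8 - c^3/6 + 3*c^2/4


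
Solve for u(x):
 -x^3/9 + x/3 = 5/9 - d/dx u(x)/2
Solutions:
 u(x) = C1 + x^4/18 - x^2/3 + 10*x/9


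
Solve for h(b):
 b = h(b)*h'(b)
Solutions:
 h(b) = -sqrt(C1 + b^2)
 h(b) = sqrt(C1 + b^2)


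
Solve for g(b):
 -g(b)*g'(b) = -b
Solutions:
 g(b) = -sqrt(C1 + b^2)
 g(b) = sqrt(C1 + b^2)


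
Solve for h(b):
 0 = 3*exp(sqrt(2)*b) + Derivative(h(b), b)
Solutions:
 h(b) = C1 - 3*sqrt(2)*exp(sqrt(2)*b)/2


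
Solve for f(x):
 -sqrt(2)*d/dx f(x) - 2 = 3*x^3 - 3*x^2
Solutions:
 f(x) = C1 - 3*sqrt(2)*x^4/8 + sqrt(2)*x^3/2 - sqrt(2)*x


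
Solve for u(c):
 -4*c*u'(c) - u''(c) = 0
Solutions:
 u(c) = C1 + C2*erf(sqrt(2)*c)


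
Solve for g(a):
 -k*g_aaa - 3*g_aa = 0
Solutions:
 g(a) = C1 + C2*a + C3*exp(-3*a/k)


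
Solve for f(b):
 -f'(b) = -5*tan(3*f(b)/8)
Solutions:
 f(b) = -8*asin(C1*exp(15*b/8))/3 + 8*pi/3
 f(b) = 8*asin(C1*exp(15*b/8))/3


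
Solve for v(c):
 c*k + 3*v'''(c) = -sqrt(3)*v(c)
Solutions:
 v(c) = C3*exp(-3^(5/6)*c/3) - sqrt(3)*c*k/3 + (C1*sin(3^(1/3)*c/2) + C2*cos(3^(1/3)*c/2))*exp(3^(5/6)*c/6)


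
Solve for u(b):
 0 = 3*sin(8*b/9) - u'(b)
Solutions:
 u(b) = C1 - 27*cos(8*b/9)/8


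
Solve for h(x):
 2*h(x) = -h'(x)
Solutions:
 h(x) = C1*exp(-2*x)


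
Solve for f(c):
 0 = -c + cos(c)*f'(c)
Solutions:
 f(c) = C1 + Integral(c/cos(c), c)


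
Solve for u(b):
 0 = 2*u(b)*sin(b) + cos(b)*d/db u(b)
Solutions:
 u(b) = C1*cos(b)^2


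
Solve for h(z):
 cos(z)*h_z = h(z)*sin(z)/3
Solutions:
 h(z) = C1/cos(z)^(1/3)


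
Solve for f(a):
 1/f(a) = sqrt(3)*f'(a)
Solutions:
 f(a) = -sqrt(C1 + 6*sqrt(3)*a)/3
 f(a) = sqrt(C1 + 6*sqrt(3)*a)/3


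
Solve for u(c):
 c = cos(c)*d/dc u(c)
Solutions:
 u(c) = C1 + Integral(c/cos(c), c)


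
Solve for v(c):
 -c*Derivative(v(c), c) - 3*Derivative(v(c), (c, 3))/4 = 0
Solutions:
 v(c) = C1 + Integral(C2*airyai(-6^(2/3)*c/3) + C3*airybi(-6^(2/3)*c/3), c)


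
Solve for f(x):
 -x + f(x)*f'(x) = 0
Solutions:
 f(x) = -sqrt(C1 + x^2)
 f(x) = sqrt(C1 + x^2)


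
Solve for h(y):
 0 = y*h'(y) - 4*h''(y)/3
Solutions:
 h(y) = C1 + C2*erfi(sqrt(6)*y/4)


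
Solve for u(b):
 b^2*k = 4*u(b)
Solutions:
 u(b) = b^2*k/4


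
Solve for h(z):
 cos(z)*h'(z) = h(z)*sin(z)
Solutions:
 h(z) = C1/cos(z)


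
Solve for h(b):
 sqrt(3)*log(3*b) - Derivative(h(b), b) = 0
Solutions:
 h(b) = C1 + sqrt(3)*b*log(b) - sqrt(3)*b + sqrt(3)*b*log(3)


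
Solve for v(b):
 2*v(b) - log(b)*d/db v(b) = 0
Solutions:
 v(b) = C1*exp(2*li(b))


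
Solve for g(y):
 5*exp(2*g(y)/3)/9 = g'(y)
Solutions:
 g(y) = 3*log(-sqrt(-1/(C1 + 5*y))) - 3*log(2) + 3*log(6)/2 + 3*log(3)
 g(y) = 3*log(-1/(C1 + 5*y))/2 - 3*log(2) + 3*log(6)/2 + 3*log(3)


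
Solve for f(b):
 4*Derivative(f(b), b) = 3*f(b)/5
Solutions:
 f(b) = C1*exp(3*b/20)


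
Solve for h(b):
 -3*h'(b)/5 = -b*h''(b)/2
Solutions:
 h(b) = C1 + C2*b^(11/5)


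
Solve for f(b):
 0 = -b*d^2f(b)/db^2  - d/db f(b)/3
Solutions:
 f(b) = C1 + C2*b^(2/3)


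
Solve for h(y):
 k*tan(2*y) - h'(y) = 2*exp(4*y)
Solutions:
 h(y) = C1 - k*log(cos(2*y))/2 - exp(4*y)/2


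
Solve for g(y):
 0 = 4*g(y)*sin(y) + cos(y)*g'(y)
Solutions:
 g(y) = C1*cos(y)^4


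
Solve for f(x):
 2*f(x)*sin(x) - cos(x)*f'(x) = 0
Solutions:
 f(x) = C1/cos(x)^2


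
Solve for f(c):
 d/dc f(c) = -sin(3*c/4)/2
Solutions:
 f(c) = C1 + 2*cos(3*c/4)/3


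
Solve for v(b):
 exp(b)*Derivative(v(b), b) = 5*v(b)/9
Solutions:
 v(b) = C1*exp(-5*exp(-b)/9)


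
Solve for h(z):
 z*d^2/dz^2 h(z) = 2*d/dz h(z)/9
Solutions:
 h(z) = C1 + C2*z^(11/9)


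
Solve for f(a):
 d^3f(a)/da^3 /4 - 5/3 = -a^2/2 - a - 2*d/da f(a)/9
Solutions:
 f(a) = C1 + C2*sin(2*sqrt(2)*a/3) + C3*cos(2*sqrt(2)*a/3) - 3*a^3/4 - 9*a^2/4 + 201*a/16


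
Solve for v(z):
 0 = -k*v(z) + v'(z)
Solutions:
 v(z) = C1*exp(k*z)


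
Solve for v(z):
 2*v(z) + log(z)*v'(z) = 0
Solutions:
 v(z) = C1*exp(-2*li(z))


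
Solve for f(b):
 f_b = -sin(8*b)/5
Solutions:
 f(b) = C1 + cos(8*b)/40


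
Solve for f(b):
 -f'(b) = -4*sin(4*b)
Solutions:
 f(b) = C1 - cos(4*b)


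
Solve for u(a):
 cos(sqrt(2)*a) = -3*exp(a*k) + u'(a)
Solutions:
 u(a) = C1 + sqrt(2)*sin(sqrt(2)*a)/2 + 3*exp(a*k)/k


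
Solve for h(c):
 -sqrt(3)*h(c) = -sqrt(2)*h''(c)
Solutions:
 h(c) = C1*exp(-2^(3/4)*3^(1/4)*c/2) + C2*exp(2^(3/4)*3^(1/4)*c/2)


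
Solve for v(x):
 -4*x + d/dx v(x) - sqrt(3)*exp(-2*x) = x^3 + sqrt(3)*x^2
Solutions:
 v(x) = C1 + x^4/4 + sqrt(3)*x^3/3 + 2*x^2 - sqrt(3)*exp(-2*x)/2


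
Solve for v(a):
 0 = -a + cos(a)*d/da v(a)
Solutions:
 v(a) = C1 + Integral(a/cos(a), a)


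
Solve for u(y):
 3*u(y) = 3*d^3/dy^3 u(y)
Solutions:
 u(y) = C3*exp(y) + (C1*sin(sqrt(3)*y/2) + C2*cos(sqrt(3)*y/2))*exp(-y/2)


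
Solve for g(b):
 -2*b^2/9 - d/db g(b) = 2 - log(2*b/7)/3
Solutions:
 g(b) = C1 - 2*b^3/27 + b*log(b)/3 - 7*b/3 - b*log(7)/3 + b*log(2)/3


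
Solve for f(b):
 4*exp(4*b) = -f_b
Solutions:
 f(b) = C1 - exp(4*b)


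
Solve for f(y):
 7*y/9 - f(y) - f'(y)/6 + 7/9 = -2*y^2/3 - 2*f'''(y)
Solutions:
 f(y) = C1*exp(-y*((sqrt(2915) + 54)^(-1/3) + (sqrt(2915) + 54)^(1/3))/12)*sin(sqrt(3)*y*(-(sqrt(2915) + 54)^(1/3) + (sqrt(2915) + 54)^(-1/3))/12) + C2*exp(-y*((sqrt(2915) + 54)^(-1/3) + (sqrt(2915) + 54)^(1/3))/12)*cos(sqrt(3)*y*(-(sqrt(2915) + 54)^(1/3) + (sqrt(2915) + 54)^(-1/3))/12) + C3*exp(y*((sqrt(2915) + 54)^(-1/3) + (sqrt(2915) + 54)^(1/3))/6) + 2*y^2/3 + 5*y/9 + 37/54


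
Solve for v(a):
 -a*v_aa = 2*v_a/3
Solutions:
 v(a) = C1 + C2*a^(1/3)


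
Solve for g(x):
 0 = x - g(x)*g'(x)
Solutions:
 g(x) = -sqrt(C1 + x^2)
 g(x) = sqrt(C1 + x^2)


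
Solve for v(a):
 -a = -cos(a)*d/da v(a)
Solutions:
 v(a) = C1 + Integral(a/cos(a), a)


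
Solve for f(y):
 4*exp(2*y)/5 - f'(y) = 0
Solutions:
 f(y) = C1 + 2*exp(2*y)/5


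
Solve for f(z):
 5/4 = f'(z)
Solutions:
 f(z) = C1 + 5*z/4


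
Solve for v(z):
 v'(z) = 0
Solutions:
 v(z) = C1
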